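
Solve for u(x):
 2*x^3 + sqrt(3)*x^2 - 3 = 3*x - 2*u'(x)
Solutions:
 u(x) = C1 - x^4/4 - sqrt(3)*x^3/6 + 3*x^2/4 + 3*x/2


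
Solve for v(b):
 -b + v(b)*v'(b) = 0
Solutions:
 v(b) = -sqrt(C1 + b^2)
 v(b) = sqrt(C1 + b^2)


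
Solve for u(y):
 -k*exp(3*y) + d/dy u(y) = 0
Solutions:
 u(y) = C1 + k*exp(3*y)/3


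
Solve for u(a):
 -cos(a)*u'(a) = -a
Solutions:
 u(a) = C1 + Integral(a/cos(a), a)


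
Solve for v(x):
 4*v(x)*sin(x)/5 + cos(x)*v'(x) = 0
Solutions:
 v(x) = C1*cos(x)^(4/5)


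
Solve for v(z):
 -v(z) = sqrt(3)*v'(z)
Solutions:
 v(z) = C1*exp(-sqrt(3)*z/3)


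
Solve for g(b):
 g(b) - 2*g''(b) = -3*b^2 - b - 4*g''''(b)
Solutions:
 g(b) = -3*b^2 - b + (C1*sin(sqrt(2)*b/4) + C2*cos(sqrt(2)*b/4))*exp(-sqrt(6)*b/4) + (C3*sin(sqrt(2)*b/4) + C4*cos(sqrt(2)*b/4))*exp(sqrt(6)*b/4) - 12


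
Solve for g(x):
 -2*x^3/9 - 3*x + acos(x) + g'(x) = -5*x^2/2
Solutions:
 g(x) = C1 + x^4/18 - 5*x^3/6 + 3*x^2/2 - x*acos(x) + sqrt(1 - x^2)


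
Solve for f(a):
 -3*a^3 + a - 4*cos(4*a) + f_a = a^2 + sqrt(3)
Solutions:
 f(a) = C1 + 3*a^4/4 + a^3/3 - a^2/2 + sqrt(3)*a + sin(4*a)


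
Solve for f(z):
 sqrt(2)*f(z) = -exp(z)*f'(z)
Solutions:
 f(z) = C1*exp(sqrt(2)*exp(-z))


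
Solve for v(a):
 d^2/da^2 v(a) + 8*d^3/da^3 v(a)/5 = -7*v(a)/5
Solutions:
 v(a) = C1*exp(a*(-10 + 25/(24*sqrt(66129) + 6173)^(1/3) + (24*sqrt(66129) + 6173)^(1/3))/48)*sin(sqrt(3)*a*(-(24*sqrt(66129) + 6173)^(1/3) + 25/(24*sqrt(66129) + 6173)^(1/3))/48) + C2*exp(a*(-10 + 25/(24*sqrt(66129) + 6173)^(1/3) + (24*sqrt(66129) + 6173)^(1/3))/48)*cos(sqrt(3)*a*(-(24*sqrt(66129) + 6173)^(1/3) + 25/(24*sqrt(66129) + 6173)^(1/3))/48) + C3*exp(-a*(25/(24*sqrt(66129) + 6173)^(1/3) + 5 + (24*sqrt(66129) + 6173)^(1/3))/24)


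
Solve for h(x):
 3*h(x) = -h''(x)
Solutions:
 h(x) = C1*sin(sqrt(3)*x) + C2*cos(sqrt(3)*x)


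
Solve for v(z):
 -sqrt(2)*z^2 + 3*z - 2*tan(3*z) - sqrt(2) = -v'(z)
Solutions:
 v(z) = C1 + sqrt(2)*z^3/3 - 3*z^2/2 + sqrt(2)*z - 2*log(cos(3*z))/3


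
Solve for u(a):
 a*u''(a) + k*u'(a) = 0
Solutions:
 u(a) = C1 + a^(1 - re(k))*(C2*sin(log(a)*Abs(im(k))) + C3*cos(log(a)*im(k)))


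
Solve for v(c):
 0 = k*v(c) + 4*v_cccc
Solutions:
 v(c) = C1*exp(-sqrt(2)*c*(-k)^(1/4)/2) + C2*exp(sqrt(2)*c*(-k)^(1/4)/2) + C3*exp(-sqrt(2)*I*c*(-k)^(1/4)/2) + C4*exp(sqrt(2)*I*c*(-k)^(1/4)/2)


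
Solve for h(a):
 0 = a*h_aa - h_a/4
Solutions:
 h(a) = C1 + C2*a^(5/4)


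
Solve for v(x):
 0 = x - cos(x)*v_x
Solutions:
 v(x) = C1 + Integral(x/cos(x), x)


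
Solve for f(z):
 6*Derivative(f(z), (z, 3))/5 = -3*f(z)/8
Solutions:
 f(z) = C3*exp(-2^(2/3)*5^(1/3)*z/4) + (C1*sin(2^(2/3)*sqrt(3)*5^(1/3)*z/8) + C2*cos(2^(2/3)*sqrt(3)*5^(1/3)*z/8))*exp(2^(2/3)*5^(1/3)*z/8)


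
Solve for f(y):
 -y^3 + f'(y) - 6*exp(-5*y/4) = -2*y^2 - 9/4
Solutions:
 f(y) = C1 + y^4/4 - 2*y^3/3 - 9*y/4 - 24*exp(-5*y/4)/5


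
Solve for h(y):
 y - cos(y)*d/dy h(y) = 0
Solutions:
 h(y) = C1 + Integral(y/cos(y), y)


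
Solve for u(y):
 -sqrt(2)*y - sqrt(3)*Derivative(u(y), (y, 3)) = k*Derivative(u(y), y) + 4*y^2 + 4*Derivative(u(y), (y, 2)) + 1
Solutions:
 u(y) = C1 + C2*exp(sqrt(3)*y*(sqrt(-sqrt(3)*k + 4) - 2)/3) + C3*exp(-sqrt(3)*y*(sqrt(-sqrt(3)*k + 4) + 2)/3) - 4*y^3/(3*k) - sqrt(2)*y^2/(2*k) - y/k + 16*y^2/k^2 + 4*sqrt(2)*y/k^2 + 8*sqrt(3)*y/k^2 - 128*y/k^3


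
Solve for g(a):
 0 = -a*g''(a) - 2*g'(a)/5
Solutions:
 g(a) = C1 + C2*a^(3/5)


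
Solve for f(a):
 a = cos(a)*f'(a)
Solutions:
 f(a) = C1 + Integral(a/cos(a), a)


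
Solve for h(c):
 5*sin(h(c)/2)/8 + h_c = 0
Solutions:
 5*c/8 + log(cos(h(c)/2) - 1) - log(cos(h(c)/2) + 1) = C1


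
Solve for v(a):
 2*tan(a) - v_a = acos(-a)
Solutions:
 v(a) = C1 - a*acos(-a) - sqrt(1 - a^2) - 2*log(cos(a))


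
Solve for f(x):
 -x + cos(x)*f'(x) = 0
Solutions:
 f(x) = C1 + Integral(x/cos(x), x)


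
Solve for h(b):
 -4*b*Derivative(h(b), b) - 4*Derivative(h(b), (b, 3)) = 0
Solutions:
 h(b) = C1 + Integral(C2*airyai(-b) + C3*airybi(-b), b)


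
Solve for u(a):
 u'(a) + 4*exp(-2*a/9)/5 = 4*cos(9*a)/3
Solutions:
 u(a) = C1 + 4*sin(9*a)/27 + 18*exp(-2*a/9)/5


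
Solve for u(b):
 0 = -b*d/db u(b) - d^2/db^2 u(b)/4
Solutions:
 u(b) = C1 + C2*erf(sqrt(2)*b)


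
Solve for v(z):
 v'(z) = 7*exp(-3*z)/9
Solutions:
 v(z) = C1 - 7*exp(-3*z)/27


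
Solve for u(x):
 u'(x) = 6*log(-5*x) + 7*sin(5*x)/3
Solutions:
 u(x) = C1 + 6*x*log(-x) - 6*x + 6*x*log(5) - 7*cos(5*x)/15


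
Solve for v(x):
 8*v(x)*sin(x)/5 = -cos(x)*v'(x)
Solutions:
 v(x) = C1*cos(x)^(8/5)


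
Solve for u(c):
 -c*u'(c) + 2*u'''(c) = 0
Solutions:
 u(c) = C1 + Integral(C2*airyai(2^(2/3)*c/2) + C3*airybi(2^(2/3)*c/2), c)


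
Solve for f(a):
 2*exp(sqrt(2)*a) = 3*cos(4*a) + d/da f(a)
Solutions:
 f(a) = C1 + sqrt(2)*exp(sqrt(2)*a) - 3*sin(4*a)/4


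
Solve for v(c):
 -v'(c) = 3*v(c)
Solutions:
 v(c) = C1*exp(-3*c)


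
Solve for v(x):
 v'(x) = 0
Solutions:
 v(x) = C1


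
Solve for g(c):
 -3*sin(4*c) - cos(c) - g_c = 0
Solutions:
 g(c) = C1 - sin(c) + 3*cos(4*c)/4


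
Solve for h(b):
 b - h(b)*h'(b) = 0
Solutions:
 h(b) = -sqrt(C1 + b^2)
 h(b) = sqrt(C1 + b^2)


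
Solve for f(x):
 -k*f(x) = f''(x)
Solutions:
 f(x) = C1*exp(-x*sqrt(-k)) + C2*exp(x*sqrt(-k))


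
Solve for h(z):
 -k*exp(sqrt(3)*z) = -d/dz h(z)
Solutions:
 h(z) = C1 + sqrt(3)*k*exp(sqrt(3)*z)/3


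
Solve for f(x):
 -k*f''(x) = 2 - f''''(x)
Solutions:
 f(x) = C1 + C2*x + C3*exp(-sqrt(k)*x) + C4*exp(sqrt(k)*x) - x^2/k


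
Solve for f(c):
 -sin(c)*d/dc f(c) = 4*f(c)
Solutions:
 f(c) = C1*(cos(c)^2 + 2*cos(c) + 1)/(cos(c)^2 - 2*cos(c) + 1)


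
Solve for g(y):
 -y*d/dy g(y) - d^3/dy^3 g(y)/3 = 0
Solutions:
 g(y) = C1 + Integral(C2*airyai(-3^(1/3)*y) + C3*airybi(-3^(1/3)*y), y)


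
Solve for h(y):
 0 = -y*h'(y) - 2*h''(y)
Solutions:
 h(y) = C1 + C2*erf(y/2)


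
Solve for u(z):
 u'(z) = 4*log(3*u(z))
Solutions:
 -Integral(1/(log(_y) + log(3)), (_y, u(z)))/4 = C1 - z


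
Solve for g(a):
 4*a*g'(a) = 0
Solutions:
 g(a) = C1


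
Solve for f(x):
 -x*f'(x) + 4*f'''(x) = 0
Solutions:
 f(x) = C1 + Integral(C2*airyai(2^(1/3)*x/2) + C3*airybi(2^(1/3)*x/2), x)


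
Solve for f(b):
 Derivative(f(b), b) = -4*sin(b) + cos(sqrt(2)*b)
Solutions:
 f(b) = C1 + sqrt(2)*sin(sqrt(2)*b)/2 + 4*cos(b)


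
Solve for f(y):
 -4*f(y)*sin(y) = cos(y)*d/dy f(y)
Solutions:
 f(y) = C1*cos(y)^4


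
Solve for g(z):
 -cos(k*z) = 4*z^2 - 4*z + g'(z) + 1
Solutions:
 g(z) = C1 - 4*z^3/3 + 2*z^2 - z - sin(k*z)/k


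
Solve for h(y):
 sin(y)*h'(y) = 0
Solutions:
 h(y) = C1


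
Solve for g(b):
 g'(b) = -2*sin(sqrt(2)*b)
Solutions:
 g(b) = C1 + sqrt(2)*cos(sqrt(2)*b)


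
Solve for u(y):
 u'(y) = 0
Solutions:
 u(y) = C1


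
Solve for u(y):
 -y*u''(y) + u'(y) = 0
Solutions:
 u(y) = C1 + C2*y^2


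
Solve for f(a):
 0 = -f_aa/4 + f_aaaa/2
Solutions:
 f(a) = C1 + C2*a + C3*exp(-sqrt(2)*a/2) + C4*exp(sqrt(2)*a/2)


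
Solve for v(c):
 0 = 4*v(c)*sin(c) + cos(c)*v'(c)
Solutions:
 v(c) = C1*cos(c)^4


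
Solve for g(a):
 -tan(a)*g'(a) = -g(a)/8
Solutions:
 g(a) = C1*sin(a)^(1/8)


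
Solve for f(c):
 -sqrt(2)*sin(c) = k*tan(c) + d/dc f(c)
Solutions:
 f(c) = C1 + k*log(cos(c)) + sqrt(2)*cos(c)


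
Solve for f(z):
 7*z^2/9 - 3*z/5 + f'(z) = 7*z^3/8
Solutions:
 f(z) = C1 + 7*z^4/32 - 7*z^3/27 + 3*z^2/10


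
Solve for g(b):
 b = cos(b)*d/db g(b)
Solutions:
 g(b) = C1 + Integral(b/cos(b), b)


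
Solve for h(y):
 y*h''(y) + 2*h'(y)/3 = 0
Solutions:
 h(y) = C1 + C2*y^(1/3)


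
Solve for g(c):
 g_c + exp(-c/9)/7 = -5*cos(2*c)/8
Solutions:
 g(c) = C1 - 5*sin(2*c)/16 + 9*exp(-c/9)/7


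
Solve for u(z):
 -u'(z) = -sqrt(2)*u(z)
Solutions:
 u(z) = C1*exp(sqrt(2)*z)


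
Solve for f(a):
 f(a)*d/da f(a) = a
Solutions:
 f(a) = -sqrt(C1 + a^2)
 f(a) = sqrt(C1 + a^2)


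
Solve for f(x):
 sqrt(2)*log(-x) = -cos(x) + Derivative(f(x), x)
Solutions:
 f(x) = C1 + sqrt(2)*x*(log(-x) - 1) + sin(x)


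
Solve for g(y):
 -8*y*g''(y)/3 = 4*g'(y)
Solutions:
 g(y) = C1 + C2/sqrt(y)


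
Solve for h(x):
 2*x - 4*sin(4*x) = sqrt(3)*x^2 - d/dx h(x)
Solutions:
 h(x) = C1 + sqrt(3)*x^3/3 - x^2 - cos(4*x)


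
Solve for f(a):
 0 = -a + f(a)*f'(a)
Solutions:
 f(a) = -sqrt(C1 + a^2)
 f(a) = sqrt(C1 + a^2)


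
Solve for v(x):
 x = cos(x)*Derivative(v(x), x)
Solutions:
 v(x) = C1 + Integral(x/cos(x), x)


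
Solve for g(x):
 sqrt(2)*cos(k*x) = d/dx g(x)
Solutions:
 g(x) = C1 + sqrt(2)*sin(k*x)/k


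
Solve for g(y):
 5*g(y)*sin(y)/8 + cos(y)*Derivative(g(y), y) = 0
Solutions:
 g(y) = C1*cos(y)^(5/8)


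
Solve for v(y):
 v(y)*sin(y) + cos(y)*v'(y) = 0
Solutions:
 v(y) = C1*cos(y)


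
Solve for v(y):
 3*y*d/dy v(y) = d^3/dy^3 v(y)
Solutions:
 v(y) = C1 + Integral(C2*airyai(3^(1/3)*y) + C3*airybi(3^(1/3)*y), y)


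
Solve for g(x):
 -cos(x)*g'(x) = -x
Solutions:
 g(x) = C1 + Integral(x/cos(x), x)


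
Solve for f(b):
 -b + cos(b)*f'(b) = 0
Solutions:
 f(b) = C1 + Integral(b/cos(b), b)


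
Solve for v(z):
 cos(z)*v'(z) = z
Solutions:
 v(z) = C1 + Integral(z/cos(z), z)


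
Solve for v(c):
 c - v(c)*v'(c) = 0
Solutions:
 v(c) = -sqrt(C1 + c^2)
 v(c) = sqrt(C1 + c^2)


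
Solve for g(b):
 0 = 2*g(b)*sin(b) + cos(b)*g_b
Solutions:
 g(b) = C1*cos(b)^2


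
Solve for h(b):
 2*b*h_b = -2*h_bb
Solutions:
 h(b) = C1 + C2*erf(sqrt(2)*b/2)


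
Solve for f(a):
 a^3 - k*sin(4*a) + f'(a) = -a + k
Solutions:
 f(a) = C1 - a^4/4 - a^2/2 + a*k - k*cos(4*a)/4


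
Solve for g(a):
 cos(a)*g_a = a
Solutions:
 g(a) = C1 + Integral(a/cos(a), a)


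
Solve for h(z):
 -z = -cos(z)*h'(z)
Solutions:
 h(z) = C1 + Integral(z/cos(z), z)


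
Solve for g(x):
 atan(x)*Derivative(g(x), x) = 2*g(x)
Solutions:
 g(x) = C1*exp(2*Integral(1/atan(x), x))


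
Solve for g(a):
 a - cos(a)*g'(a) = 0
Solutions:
 g(a) = C1 + Integral(a/cos(a), a)


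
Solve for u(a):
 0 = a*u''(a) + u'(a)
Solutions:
 u(a) = C1 + C2*log(a)


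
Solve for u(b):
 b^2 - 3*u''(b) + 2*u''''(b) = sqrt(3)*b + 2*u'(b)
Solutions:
 u(b) = C1 + C2*exp(-2^(1/3)*b*(2^(1/3)/(sqrt(2) + 2)^(1/3) + (sqrt(2) + 2)^(1/3))/4)*sin(2^(1/3)*sqrt(3)*b*(-(sqrt(2) + 2)^(1/3) + 2^(1/3)/(sqrt(2) + 2)^(1/3))/4) + C3*exp(-2^(1/3)*b*(2^(1/3)/(sqrt(2) + 2)^(1/3) + (sqrt(2) + 2)^(1/3))/4)*cos(2^(1/3)*sqrt(3)*b*(-(sqrt(2) + 2)^(1/3) + 2^(1/3)/(sqrt(2) + 2)^(1/3))/4) + C4*exp(2^(1/3)*b*(2^(1/3)/(sqrt(2) + 2)^(1/3) + (sqrt(2) + 2)^(1/3))/2) + b^3/6 - 3*b^2/4 - sqrt(3)*b^2/4 + 3*sqrt(3)*b/4 + 9*b/4


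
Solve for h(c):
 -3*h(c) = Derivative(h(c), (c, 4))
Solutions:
 h(c) = (C1*sin(sqrt(2)*3^(1/4)*c/2) + C2*cos(sqrt(2)*3^(1/4)*c/2))*exp(-sqrt(2)*3^(1/4)*c/2) + (C3*sin(sqrt(2)*3^(1/4)*c/2) + C4*cos(sqrt(2)*3^(1/4)*c/2))*exp(sqrt(2)*3^(1/4)*c/2)


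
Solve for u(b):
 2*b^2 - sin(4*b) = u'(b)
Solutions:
 u(b) = C1 + 2*b^3/3 + cos(4*b)/4


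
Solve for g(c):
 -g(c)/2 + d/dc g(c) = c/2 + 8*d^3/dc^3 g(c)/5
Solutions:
 g(c) = C1*exp(30^(1/3)*c*(30^(1/3)/(sqrt(51) + 9)^(1/3) + (sqrt(51) + 9)^(1/3))/24)*sin(10^(1/3)*3^(1/6)*c*(-3^(2/3)*(sqrt(51) + 9)^(1/3) + 3*10^(1/3)/(sqrt(51) + 9)^(1/3))/24) + C2*exp(30^(1/3)*c*(30^(1/3)/(sqrt(51) + 9)^(1/3) + (sqrt(51) + 9)^(1/3))/24)*cos(10^(1/3)*3^(1/6)*c*(-3^(2/3)*(sqrt(51) + 9)^(1/3) + 3*10^(1/3)/(sqrt(51) + 9)^(1/3))/24) + C3*exp(-30^(1/3)*c*(30^(1/3)/(sqrt(51) + 9)^(1/3) + (sqrt(51) + 9)^(1/3))/12) - c - 2


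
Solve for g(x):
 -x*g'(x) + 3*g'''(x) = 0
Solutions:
 g(x) = C1 + Integral(C2*airyai(3^(2/3)*x/3) + C3*airybi(3^(2/3)*x/3), x)


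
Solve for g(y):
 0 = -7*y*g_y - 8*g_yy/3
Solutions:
 g(y) = C1 + C2*erf(sqrt(21)*y/4)


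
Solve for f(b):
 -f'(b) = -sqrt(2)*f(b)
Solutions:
 f(b) = C1*exp(sqrt(2)*b)


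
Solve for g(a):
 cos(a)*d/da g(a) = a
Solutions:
 g(a) = C1 + Integral(a/cos(a), a)


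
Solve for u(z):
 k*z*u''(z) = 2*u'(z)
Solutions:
 u(z) = C1 + z^(((re(k) + 2)*re(k) + im(k)^2)/(re(k)^2 + im(k)^2))*(C2*sin(2*log(z)*Abs(im(k))/(re(k)^2 + im(k)^2)) + C3*cos(2*log(z)*im(k)/(re(k)^2 + im(k)^2)))


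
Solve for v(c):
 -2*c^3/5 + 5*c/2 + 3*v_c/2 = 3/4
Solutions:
 v(c) = C1 + c^4/15 - 5*c^2/6 + c/2


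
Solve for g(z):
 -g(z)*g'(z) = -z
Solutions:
 g(z) = -sqrt(C1 + z^2)
 g(z) = sqrt(C1 + z^2)


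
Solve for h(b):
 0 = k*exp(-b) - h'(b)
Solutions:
 h(b) = C1 - k*exp(-b)


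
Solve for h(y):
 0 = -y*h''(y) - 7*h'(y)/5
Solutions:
 h(y) = C1 + C2/y^(2/5)


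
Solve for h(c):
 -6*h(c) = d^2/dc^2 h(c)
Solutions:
 h(c) = C1*sin(sqrt(6)*c) + C2*cos(sqrt(6)*c)


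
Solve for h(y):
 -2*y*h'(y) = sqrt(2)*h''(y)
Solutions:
 h(y) = C1 + C2*erf(2^(3/4)*y/2)


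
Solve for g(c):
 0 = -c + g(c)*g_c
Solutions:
 g(c) = -sqrt(C1 + c^2)
 g(c) = sqrt(C1 + c^2)


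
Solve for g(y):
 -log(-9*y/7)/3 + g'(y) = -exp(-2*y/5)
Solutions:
 g(y) = C1 + y*log(-y)/3 + y*(-log(7) - 1 + 2*log(3))/3 + 5*exp(-2*y/5)/2


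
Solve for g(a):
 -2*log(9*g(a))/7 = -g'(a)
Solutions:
 -7*Integral(1/(log(_y) + 2*log(3)), (_y, g(a)))/2 = C1 - a


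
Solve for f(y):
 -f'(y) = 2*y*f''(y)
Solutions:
 f(y) = C1 + C2*sqrt(y)


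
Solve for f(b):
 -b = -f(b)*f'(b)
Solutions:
 f(b) = -sqrt(C1 + b^2)
 f(b) = sqrt(C1 + b^2)


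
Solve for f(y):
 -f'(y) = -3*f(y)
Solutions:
 f(y) = C1*exp(3*y)


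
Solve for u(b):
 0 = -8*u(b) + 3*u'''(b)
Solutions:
 u(b) = C3*exp(2*3^(2/3)*b/3) + (C1*sin(3^(1/6)*b) + C2*cos(3^(1/6)*b))*exp(-3^(2/3)*b/3)


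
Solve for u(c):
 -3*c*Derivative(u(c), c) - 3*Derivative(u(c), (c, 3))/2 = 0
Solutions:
 u(c) = C1 + Integral(C2*airyai(-2^(1/3)*c) + C3*airybi(-2^(1/3)*c), c)


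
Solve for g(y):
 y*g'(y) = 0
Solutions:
 g(y) = C1


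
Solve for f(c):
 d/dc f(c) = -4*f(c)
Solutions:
 f(c) = C1*exp(-4*c)


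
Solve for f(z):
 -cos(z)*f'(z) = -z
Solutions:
 f(z) = C1 + Integral(z/cos(z), z)


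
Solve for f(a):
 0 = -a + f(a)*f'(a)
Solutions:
 f(a) = -sqrt(C1 + a^2)
 f(a) = sqrt(C1 + a^2)


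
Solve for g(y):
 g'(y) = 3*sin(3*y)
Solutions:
 g(y) = C1 - cos(3*y)


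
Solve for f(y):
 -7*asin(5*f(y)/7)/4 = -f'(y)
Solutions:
 Integral(1/asin(5*_y/7), (_y, f(y))) = C1 + 7*y/4


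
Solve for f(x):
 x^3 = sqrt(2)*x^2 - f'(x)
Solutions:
 f(x) = C1 - x^4/4 + sqrt(2)*x^3/3


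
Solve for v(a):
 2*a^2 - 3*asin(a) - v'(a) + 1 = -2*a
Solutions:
 v(a) = C1 + 2*a^3/3 + a^2 - 3*a*asin(a) + a - 3*sqrt(1 - a^2)


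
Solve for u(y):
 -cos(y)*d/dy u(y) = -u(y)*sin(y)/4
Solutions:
 u(y) = C1/cos(y)^(1/4)


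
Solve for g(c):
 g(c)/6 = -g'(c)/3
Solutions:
 g(c) = C1*exp(-c/2)


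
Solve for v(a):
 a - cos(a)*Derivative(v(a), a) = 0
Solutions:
 v(a) = C1 + Integral(a/cos(a), a)


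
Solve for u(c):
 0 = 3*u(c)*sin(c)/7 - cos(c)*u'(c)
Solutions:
 u(c) = C1/cos(c)^(3/7)


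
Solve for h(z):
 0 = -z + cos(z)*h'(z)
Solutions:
 h(z) = C1 + Integral(z/cos(z), z)


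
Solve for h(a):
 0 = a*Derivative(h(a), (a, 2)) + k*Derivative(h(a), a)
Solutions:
 h(a) = C1 + a^(1 - re(k))*(C2*sin(log(a)*Abs(im(k))) + C3*cos(log(a)*im(k)))


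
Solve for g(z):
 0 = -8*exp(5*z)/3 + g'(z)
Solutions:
 g(z) = C1 + 8*exp(5*z)/15


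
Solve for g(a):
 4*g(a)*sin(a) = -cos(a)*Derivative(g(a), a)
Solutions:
 g(a) = C1*cos(a)^4


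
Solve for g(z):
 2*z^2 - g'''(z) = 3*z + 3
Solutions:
 g(z) = C1 + C2*z + C3*z^2 + z^5/30 - z^4/8 - z^3/2


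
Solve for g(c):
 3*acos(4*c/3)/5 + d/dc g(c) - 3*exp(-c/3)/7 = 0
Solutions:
 g(c) = C1 - 3*c*acos(4*c/3)/5 + 3*sqrt(9 - 16*c^2)/20 - 9*exp(-c/3)/7


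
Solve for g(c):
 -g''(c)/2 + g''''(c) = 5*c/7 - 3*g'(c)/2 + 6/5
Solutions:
 g(c) = C1 + C2*exp(6^(1/3)*c*(6^(1/3)/(sqrt(723) + 27)^(1/3) + (sqrt(723) + 27)^(1/3))/12)*sin(2^(1/3)*3^(1/6)*c*(-3^(2/3)*(sqrt(723) + 27)^(1/3) + 3*2^(1/3)/(sqrt(723) + 27)^(1/3))/12) + C3*exp(6^(1/3)*c*(6^(1/3)/(sqrt(723) + 27)^(1/3) + (sqrt(723) + 27)^(1/3))/12)*cos(2^(1/3)*3^(1/6)*c*(-3^(2/3)*(sqrt(723) + 27)^(1/3) + 3*2^(1/3)/(sqrt(723) + 27)^(1/3))/12) + C4*exp(-6^(1/3)*c*(6^(1/3)/(sqrt(723) + 27)^(1/3) + (sqrt(723) + 27)^(1/3))/6) + 5*c^2/21 + 302*c/315


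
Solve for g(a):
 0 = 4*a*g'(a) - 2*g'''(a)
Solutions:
 g(a) = C1 + Integral(C2*airyai(2^(1/3)*a) + C3*airybi(2^(1/3)*a), a)


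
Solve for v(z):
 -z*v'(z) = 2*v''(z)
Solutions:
 v(z) = C1 + C2*erf(z/2)


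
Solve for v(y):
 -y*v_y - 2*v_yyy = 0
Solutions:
 v(y) = C1 + Integral(C2*airyai(-2^(2/3)*y/2) + C3*airybi(-2^(2/3)*y/2), y)


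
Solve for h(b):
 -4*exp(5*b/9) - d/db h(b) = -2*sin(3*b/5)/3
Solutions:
 h(b) = C1 - 36*exp(5*b/9)/5 - 10*cos(3*b/5)/9


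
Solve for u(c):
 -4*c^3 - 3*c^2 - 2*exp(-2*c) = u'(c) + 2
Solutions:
 u(c) = C1 - c^4 - c^3 - 2*c + exp(-2*c)


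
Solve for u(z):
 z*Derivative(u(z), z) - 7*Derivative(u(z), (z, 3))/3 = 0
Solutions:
 u(z) = C1 + Integral(C2*airyai(3^(1/3)*7^(2/3)*z/7) + C3*airybi(3^(1/3)*7^(2/3)*z/7), z)


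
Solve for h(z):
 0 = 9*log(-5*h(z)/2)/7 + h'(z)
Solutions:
 7*Integral(1/(log(-_y) - log(2) + log(5)), (_y, h(z)))/9 = C1 - z


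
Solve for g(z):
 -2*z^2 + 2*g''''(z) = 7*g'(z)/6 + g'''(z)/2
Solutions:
 g(z) = C1 + C2*exp(z*(-(12*sqrt(1771) + 505)^(1/3) - 1/(12*sqrt(1771) + 505)^(1/3) + 2)/24)*sin(sqrt(3)*z*(-(12*sqrt(1771) + 505)^(1/3) + (12*sqrt(1771) + 505)^(-1/3))/24) + C3*exp(z*(-(12*sqrt(1771) + 505)^(1/3) - 1/(12*sqrt(1771) + 505)^(1/3) + 2)/24)*cos(sqrt(3)*z*(-(12*sqrt(1771) + 505)^(1/3) + (12*sqrt(1771) + 505)^(-1/3))/24) + C4*exp(z*((12*sqrt(1771) + 505)^(-1/3) + 1 + (12*sqrt(1771) + 505)^(1/3))/12) - 4*z^3/7 + 72*z/49


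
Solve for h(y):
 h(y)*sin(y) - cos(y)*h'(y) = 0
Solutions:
 h(y) = C1/cos(y)


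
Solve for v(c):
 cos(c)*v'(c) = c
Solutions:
 v(c) = C1 + Integral(c/cos(c), c)


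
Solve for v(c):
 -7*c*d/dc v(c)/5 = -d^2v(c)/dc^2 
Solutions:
 v(c) = C1 + C2*erfi(sqrt(70)*c/10)


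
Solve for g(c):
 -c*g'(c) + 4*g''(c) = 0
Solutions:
 g(c) = C1 + C2*erfi(sqrt(2)*c/4)


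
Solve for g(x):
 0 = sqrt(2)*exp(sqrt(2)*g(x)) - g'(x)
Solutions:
 g(x) = sqrt(2)*(2*log(-1/(C1 + sqrt(2)*x)) - log(2))/4


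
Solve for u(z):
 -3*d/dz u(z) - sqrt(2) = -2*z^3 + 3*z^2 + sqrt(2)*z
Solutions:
 u(z) = C1 + z^4/6 - z^3/3 - sqrt(2)*z^2/6 - sqrt(2)*z/3


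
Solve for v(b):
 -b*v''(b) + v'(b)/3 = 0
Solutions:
 v(b) = C1 + C2*b^(4/3)


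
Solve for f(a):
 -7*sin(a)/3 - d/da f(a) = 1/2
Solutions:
 f(a) = C1 - a/2 + 7*cos(a)/3


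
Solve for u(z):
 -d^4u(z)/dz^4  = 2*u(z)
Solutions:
 u(z) = (C1*sin(2^(3/4)*z/2) + C2*cos(2^(3/4)*z/2))*exp(-2^(3/4)*z/2) + (C3*sin(2^(3/4)*z/2) + C4*cos(2^(3/4)*z/2))*exp(2^(3/4)*z/2)


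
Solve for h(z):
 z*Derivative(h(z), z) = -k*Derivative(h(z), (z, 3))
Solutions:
 h(z) = C1 + Integral(C2*airyai(z*(-1/k)^(1/3)) + C3*airybi(z*(-1/k)^(1/3)), z)


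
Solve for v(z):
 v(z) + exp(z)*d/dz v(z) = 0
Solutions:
 v(z) = C1*exp(exp(-z))


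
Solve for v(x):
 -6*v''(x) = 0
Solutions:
 v(x) = C1 + C2*x


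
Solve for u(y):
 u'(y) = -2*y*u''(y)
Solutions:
 u(y) = C1 + C2*sqrt(y)


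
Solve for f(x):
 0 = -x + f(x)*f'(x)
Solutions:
 f(x) = -sqrt(C1 + x^2)
 f(x) = sqrt(C1 + x^2)


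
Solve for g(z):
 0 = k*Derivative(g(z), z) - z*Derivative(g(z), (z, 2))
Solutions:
 g(z) = C1 + z^(re(k) + 1)*(C2*sin(log(z)*Abs(im(k))) + C3*cos(log(z)*im(k)))


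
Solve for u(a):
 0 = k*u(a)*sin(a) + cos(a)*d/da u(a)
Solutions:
 u(a) = C1*exp(k*log(cos(a)))


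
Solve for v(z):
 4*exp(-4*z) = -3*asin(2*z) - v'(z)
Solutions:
 v(z) = C1 - 3*z*asin(2*z) - 3*sqrt(1 - 4*z^2)/2 + exp(-4*z)


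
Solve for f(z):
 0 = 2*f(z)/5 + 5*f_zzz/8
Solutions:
 f(z) = C3*exp(-2*10^(1/3)*z/5) + (C1*sin(10^(1/3)*sqrt(3)*z/5) + C2*cos(10^(1/3)*sqrt(3)*z/5))*exp(10^(1/3)*z/5)


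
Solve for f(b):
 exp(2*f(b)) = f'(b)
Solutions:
 f(b) = log(-sqrt(-1/(C1 + b))) - log(2)/2
 f(b) = log(-1/(C1 + b))/2 - log(2)/2


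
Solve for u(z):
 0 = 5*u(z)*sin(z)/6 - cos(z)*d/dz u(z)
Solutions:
 u(z) = C1/cos(z)^(5/6)


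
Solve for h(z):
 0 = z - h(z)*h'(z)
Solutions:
 h(z) = -sqrt(C1 + z^2)
 h(z) = sqrt(C1 + z^2)


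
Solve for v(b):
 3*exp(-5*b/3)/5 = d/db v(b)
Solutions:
 v(b) = C1 - 9*exp(-5*b/3)/25


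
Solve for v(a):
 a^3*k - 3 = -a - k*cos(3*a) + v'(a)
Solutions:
 v(a) = C1 + a^4*k/4 + a^2/2 - 3*a + k*sin(3*a)/3


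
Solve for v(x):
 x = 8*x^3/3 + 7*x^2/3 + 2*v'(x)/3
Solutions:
 v(x) = C1 - x^4 - 7*x^3/6 + 3*x^2/4


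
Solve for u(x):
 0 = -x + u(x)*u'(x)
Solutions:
 u(x) = -sqrt(C1 + x^2)
 u(x) = sqrt(C1 + x^2)


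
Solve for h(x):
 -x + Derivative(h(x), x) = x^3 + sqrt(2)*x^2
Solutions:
 h(x) = C1 + x^4/4 + sqrt(2)*x^3/3 + x^2/2


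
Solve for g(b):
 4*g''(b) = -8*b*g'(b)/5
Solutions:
 g(b) = C1 + C2*erf(sqrt(5)*b/5)


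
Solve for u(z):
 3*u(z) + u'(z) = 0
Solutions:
 u(z) = C1*exp(-3*z)


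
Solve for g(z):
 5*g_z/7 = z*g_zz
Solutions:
 g(z) = C1 + C2*z^(12/7)


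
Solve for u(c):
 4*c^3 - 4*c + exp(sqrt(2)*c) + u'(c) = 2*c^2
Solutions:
 u(c) = C1 - c^4 + 2*c^3/3 + 2*c^2 - sqrt(2)*exp(sqrt(2)*c)/2


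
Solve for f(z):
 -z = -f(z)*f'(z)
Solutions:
 f(z) = -sqrt(C1 + z^2)
 f(z) = sqrt(C1 + z^2)


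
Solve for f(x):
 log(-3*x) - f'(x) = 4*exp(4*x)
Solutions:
 f(x) = C1 + x*log(-x) + x*(-1 + log(3)) - exp(4*x)


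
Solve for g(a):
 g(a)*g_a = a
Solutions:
 g(a) = -sqrt(C1 + a^2)
 g(a) = sqrt(C1 + a^2)


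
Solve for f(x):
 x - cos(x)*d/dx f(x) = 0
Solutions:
 f(x) = C1 + Integral(x/cos(x), x)


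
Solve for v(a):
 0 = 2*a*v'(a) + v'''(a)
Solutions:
 v(a) = C1 + Integral(C2*airyai(-2^(1/3)*a) + C3*airybi(-2^(1/3)*a), a)


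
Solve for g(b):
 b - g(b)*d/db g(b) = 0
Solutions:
 g(b) = -sqrt(C1 + b^2)
 g(b) = sqrt(C1 + b^2)


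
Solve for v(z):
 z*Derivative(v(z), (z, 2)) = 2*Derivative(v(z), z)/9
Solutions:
 v(z) = C1 + C2*z^(11/9)


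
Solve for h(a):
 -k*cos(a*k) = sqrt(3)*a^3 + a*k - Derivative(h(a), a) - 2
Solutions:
 h(a) = C1 + sqrt(3)*a^4/4 + a^2*k/2 - 2*a + sin(a*k)


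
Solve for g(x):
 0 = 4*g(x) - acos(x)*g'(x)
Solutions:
 g(x) = C1*exp(4*Integral(1/acos(x), x))


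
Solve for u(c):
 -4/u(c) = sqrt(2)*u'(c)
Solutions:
 u(c) = -sqrt(C1 - 4*sqrt(2)*c)
 u(c) = sqrt(C1 - 4*sqrt(2)*c)


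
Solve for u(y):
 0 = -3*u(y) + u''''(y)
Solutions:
 u(y) = C1*exp(-3^(1/4)*y) + C2*exp(3^(1/4)*y) + C3*sin(3^(1/4)*y) + C4*cos(3^(1/4)*y)


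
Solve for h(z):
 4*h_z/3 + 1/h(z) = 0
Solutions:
 h(z) = -sqrt(C1 - 6*z)/2
 h(z) = sqrt(C1 - 6*z)/2


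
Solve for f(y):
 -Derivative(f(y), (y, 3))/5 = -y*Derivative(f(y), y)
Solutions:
 f(y) = C1 + Integral(C2*airyai(5^(1/3)*y) + C3*airybi(5^(1/3)*y), y)


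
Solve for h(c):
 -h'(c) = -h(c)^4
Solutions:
 h(c) = (-1/(C1 + 3*c))^(1/3)
 h(c) = (-1/(C1 + c))^(1/3)*(-3^(2/3) - 3*3^(1/6)*I)/6
 h(c) = (-1/(C1 + c))^(1/3)*(-3^(2/3) + 3*3^(1/6)*I)/6


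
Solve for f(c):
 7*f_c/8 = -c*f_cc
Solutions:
 f(c) = C1 + C2*c^(1/8)


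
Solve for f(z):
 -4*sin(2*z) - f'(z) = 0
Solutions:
 f(z) = C1 + 2*cos(2*z)


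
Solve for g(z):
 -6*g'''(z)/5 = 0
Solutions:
 g(z) = C1 + C2*z + C3*z^2


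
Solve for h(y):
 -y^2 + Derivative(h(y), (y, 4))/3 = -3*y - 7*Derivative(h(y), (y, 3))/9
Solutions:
 h(y) = C1 + C2*y + C3*y^2 + C4*exp(-7*y/3) + 3*y^5/140 - 81*y^4/392 + 243*y^3/686


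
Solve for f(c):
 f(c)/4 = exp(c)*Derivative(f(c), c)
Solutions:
 f(c) = C1*exp(-exp(-c)/4)


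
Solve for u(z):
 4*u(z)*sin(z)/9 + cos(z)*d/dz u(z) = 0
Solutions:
 u(z) = C1*cos(z)^(4/9)


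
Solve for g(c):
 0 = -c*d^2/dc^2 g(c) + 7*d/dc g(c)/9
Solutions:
 g(c) = C1 + C2*c^(16/9)


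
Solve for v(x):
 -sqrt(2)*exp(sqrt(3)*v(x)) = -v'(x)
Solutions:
 v(x) = sqrt(3)*(2*log(-1/(C1 + sqrt(2)*x)) - log(3))/6


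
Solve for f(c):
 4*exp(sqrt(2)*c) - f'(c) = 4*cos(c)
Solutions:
 f(c) = C1 + 2*sqrt(2)*exp(sqrt(2)*c) - 4*sin(c)


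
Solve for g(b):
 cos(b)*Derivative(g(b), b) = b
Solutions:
 g(b) = C1 + Integral(b/cos(b), b)


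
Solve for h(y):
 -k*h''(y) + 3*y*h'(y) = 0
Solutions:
 h(y) = C1 + C2*erf(sqrt(6)*y*sqrt(-1/k)/2)/sqrt(-1/k)


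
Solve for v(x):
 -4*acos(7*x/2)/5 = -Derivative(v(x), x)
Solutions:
 v(x) = C1 + 4*x*acos(7*x/2)/5 - 4*sqrt(4 - 49*x^2)/35


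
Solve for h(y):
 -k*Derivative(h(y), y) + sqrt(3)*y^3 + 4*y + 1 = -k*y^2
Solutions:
 h(y) = C1 + y^3/3 + sqrt(3)*y^4/(4*k) + 2*y^2/k + y/k


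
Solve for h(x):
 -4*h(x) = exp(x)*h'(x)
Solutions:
 h(x) = C1*exp(4*exp(-x))


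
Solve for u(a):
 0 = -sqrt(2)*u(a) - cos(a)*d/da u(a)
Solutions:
 u(a) = C1*(sin(a) - 1)^(sqrt(2)/2)/(sin(a) + 1)^(sqrt(2)/2)


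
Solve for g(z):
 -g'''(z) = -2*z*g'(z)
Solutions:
 g(z) = C1 + Integral(C2*airyai(2^(1/3)*z) + C3*airybi(2^(1/3)*z), z)


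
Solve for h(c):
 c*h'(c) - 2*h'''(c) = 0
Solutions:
 h(c) = C1 + Integral(C2*airyai(2^(2/3)*c/2) + C3*airybi(2^(2/3)*c/2), c)


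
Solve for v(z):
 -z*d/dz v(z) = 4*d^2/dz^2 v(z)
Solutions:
 v(z) = C1 + C2*erf(sqrt(2)*z/4)


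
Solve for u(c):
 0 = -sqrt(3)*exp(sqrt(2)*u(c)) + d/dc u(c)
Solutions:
 u(c) = sqrt(2)*(2*log(-1/(C1 + sqrt(3)*c)) - log(2))/4


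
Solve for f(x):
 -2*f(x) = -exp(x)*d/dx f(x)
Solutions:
 f(x) = C1*exp(-2*exp(-x))


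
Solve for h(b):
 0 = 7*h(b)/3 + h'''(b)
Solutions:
 h(b) = C3*exp(-3^(2/3)*7^(1/3)*b/3) + (C1*sin(3^(1/6)*7^(1/3)*b/2) + C2*cos(3^(1/6)*7^(1/3)*b/2))*exp(3^(2/3)*7^(1/3)*b/6)


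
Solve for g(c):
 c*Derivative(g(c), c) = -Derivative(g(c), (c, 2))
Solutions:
 g(c) = C1 + C2*erf(sqrt(2)*c/2)


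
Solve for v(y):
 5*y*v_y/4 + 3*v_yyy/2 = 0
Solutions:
 v(y) = C1 + Integral(C2*airyai(-5^(1/3)*6^(2/3)*y/6) + C3*airybi(-5^(1/3)*6^(2/3)*y/6), y)


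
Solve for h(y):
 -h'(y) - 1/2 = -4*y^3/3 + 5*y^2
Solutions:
 h(y) = C1 + y^4/3 - 5*y^3/3 - y/2


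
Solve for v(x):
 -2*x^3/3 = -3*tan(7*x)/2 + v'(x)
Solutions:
 v(x) = C1 - x^4/6 - 3*log(cos(7*x))/14


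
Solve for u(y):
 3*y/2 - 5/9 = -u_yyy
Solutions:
 u(y) = C1 + C2*y + C3*y^2 - y^4/16 + 5*y^3/54


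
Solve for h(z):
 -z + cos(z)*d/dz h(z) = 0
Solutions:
 h(z) = C1 + Integral(z/cos(z), z)


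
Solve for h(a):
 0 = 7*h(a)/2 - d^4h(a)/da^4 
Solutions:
 h(a) = C1*exp(-2^(3/4)*7^(1/4)*a/2) + C2*exp(2^(3/4)*7^(1/4)*a/2) + C3*sin(2^(3/4)*7^(1/4)*a/2) + C4*cos(2^(3/4)*7^(1/4)*a/2)


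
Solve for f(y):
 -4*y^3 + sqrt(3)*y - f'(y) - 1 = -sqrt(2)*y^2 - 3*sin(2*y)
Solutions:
 f(y) = C1 - y^4 + sqrt(2)*y^3/3 + sqrt(3)*y^2/2 - y - 3*cos(2*y)/2


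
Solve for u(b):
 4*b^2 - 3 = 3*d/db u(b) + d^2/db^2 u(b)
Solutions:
 u(b) = C1 + C2*exp(-3*b) + 4*b^3/9 - 4*b^2/9 - 19*b/27


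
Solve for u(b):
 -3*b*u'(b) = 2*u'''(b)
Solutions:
 u(b) = C1 + Integral(C2*airyai(-2^(2/3)*3^(1/3)*b/2) + C3*airybi(-2^(2/3)*3^(1/3)*b/2), b)


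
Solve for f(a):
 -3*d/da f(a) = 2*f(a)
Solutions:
 f(a) = C1*exp(-2*a/3)


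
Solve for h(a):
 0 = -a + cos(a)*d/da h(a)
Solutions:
 h(a) = C1 + Integral(a/cos(a), a)


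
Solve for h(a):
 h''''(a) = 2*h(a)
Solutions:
 h(a) = C1*exp(-2^(1/4)*a) + C2*exp(2^(1/4)*a) + C3*sin(2^(1/4)*a) + C4*cos(2^(1/4)*a)


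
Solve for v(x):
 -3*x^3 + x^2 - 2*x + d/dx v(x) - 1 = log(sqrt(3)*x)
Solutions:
 v(x) = C1 + 3*x^4/4 - x^3/3 + x^2 + x*log(x) + x*log(3)/2


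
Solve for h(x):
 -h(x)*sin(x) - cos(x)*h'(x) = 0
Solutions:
 h(x) = C1*cos(x)


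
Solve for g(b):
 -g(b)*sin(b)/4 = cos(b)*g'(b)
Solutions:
 g(b) = C1*cos(b)^(1/4)


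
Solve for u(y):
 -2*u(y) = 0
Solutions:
 u(y) = 0


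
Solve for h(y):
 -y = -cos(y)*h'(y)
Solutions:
 h(y) = C1 + Integral(y/cos(y), y)


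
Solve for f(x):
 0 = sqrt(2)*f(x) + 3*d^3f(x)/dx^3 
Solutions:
 f(x) = C3*exp(-2^(1/6)*3^(2/3)*x/3) + (C1*sin(6^(1/6)*x/2) + C2*cos(6^(1/6)*x/2))*exp(2^(1/6)*3^(2/3)*x/6)


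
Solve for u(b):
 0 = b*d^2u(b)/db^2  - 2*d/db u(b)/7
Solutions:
 u(b) = C1 + C2*b^(9/7)


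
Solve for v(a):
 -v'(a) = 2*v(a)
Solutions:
 v(a) = C1*exp(-2*a)


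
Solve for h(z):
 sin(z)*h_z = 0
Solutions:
 h(z) = C1


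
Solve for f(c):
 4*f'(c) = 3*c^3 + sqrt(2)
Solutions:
 f(c) = C1 + 3*c^4/16 + sqrt(2)*c/4


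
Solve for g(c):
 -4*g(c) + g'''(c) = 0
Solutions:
 g(c) = C3*exp(2^(2/3)*c) + (C1*sin(2^(2/3)*sqrt(3)*c/2) + C2*cos(2^(2/3)*sqrt(3)*c/2))*exp(-2^(2/3)*c/2)


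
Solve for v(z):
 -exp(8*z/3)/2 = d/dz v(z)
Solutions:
 v(z) = C1 - 3*exp(8*z/3)/16


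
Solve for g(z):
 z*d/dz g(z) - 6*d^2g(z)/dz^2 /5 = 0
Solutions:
 g(z) = C1 + C2*erfi(sqrt(15)*z/6)


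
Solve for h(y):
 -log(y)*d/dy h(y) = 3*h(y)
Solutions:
 h(y) = C1*exp(-3*li(y))


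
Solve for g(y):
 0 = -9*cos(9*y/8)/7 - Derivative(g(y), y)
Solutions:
 g(y) = C1 - 8*sin(9*y/8)/7


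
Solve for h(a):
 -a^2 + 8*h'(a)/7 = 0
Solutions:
 h(a) = C1 + 7*a^3/24


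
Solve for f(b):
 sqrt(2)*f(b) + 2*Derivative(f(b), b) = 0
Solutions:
 f(b) = C1*exp(-sqrt(2)*b/2)


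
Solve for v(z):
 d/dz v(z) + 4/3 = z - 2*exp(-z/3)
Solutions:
 v(z) = C1 + z^2/2 - 4*z/3 + 6*exp(-z/3)


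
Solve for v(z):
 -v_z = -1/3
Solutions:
 v(z) = C1 + z/3


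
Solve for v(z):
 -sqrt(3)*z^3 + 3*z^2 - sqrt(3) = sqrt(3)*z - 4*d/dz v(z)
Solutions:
 v(z) = C1 + sqrt(3)*z^4/16 - z^3/4 + sqrt(3)*z^2/8 + sqrt(3)*z/4


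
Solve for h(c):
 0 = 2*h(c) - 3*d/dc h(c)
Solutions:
 h(c) = C1*exp(2*c/3)


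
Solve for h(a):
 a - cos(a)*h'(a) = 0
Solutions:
 h(a) = C1 + Integral(a/cos(a), a)


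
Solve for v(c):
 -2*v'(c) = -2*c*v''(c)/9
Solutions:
 v(c) = C1 + C2*c^10


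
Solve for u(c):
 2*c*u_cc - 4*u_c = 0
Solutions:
 u(c) = C1 + C2*c^3


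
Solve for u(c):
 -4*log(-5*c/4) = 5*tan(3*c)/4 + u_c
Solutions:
 u(c) = C1 - 4*c*log(-c) - 4*c*log(5) + 4*c + 8*c*log(2) + 5*log(cos(3*c))/12


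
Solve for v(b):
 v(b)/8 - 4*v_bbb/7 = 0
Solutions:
 v(b) = C3*exp(14^(1/3)*b/4) + (C1*sin(14^(1/3)*sqrt(3)*b/8) + C2*cos(14^(1/3)*sqrt(3)*b/8))*exp(-14^(1/3)*b/8)


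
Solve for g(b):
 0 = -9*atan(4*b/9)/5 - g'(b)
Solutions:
 g(b) = C1 - 9*b*atan(4*b/9)/5 + 81*log(16*b^2 + 81)/40


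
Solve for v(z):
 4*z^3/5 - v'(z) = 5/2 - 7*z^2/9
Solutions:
 v(z) = C1 + z^4/5 + 7*z^3/27 - 5*z/2


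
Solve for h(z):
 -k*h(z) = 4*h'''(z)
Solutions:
 h(z) = C1*exp(2^(1/3)*z*(-k)^(1/3)/2) + C2*exp(2^(1/3)*z*(-k)^(1/3)*(-1 + sqrt(3)*I)/4) + C3*exp(-2^(1/3)*z*(-k)^(1/3)*(1 + sqrt(3)*I)/4)


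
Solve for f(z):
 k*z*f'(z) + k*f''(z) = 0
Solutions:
 f(z) = C1 + C2*erf(sqrt(2)*z/2)


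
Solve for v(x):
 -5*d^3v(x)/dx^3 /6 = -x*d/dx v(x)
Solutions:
 v(x) = C1 + Integral(C2*airyai(5^(2/3)*6^(1/3)*x/5) + C3*airybi(5^(2/3)*6^(1/3)*x/5), x)


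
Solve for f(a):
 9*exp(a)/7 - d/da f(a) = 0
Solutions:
 f(a) = C1 + 9*exp(a)/7


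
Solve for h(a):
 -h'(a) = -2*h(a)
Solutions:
 h(a) = C1*exp(2*a)


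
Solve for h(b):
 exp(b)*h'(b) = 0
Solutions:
 h(b) = C1


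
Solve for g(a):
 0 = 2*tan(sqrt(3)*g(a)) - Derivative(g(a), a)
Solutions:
 g(a) = sqrt(3)*(pi - asin(C1*exp(2*sqrt(3)*a)))/3
 g(a) = sqrt(3)*asin(C1*exp(2*sqrt(3)*a))/3


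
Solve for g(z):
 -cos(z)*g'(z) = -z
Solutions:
 g(z) = C1 + Integral(z/cos(z), z)


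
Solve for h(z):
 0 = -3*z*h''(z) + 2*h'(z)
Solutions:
 h(z) = C1 + C2*z^(5/3)


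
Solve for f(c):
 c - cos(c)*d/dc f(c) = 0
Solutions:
 f(c) = C1 + Integral(c/cos(c), c)


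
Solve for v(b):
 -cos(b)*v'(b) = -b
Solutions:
 v(b) = C1 + Integral(b/cos(b), b)


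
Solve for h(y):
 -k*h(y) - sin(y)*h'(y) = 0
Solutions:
 h(y) = C1*exp(k*(-log(cos(y) - 1) + log(cos(y) + 1))/2)


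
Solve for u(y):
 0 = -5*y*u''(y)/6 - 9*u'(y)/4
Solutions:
 u(y) = C1 + C2/y^(17/10)


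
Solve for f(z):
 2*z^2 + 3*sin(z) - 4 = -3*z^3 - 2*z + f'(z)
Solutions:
 f(z) = C1 + 3*z^4/4 + 2*z^3/3 + z^2 - 4*z - 3*cos(z)


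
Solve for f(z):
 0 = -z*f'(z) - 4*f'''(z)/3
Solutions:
 f(z) = C1 + Integral(C2*airyai(-6^(1/3)*z/2) + C3*airybi(-6^(1/3)*z/2), z)


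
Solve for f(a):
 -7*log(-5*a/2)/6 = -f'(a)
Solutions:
 f(a) = C1 + 7*a*log(-a)/6 + 7*a*(-1 - log(2) + log(5))/6


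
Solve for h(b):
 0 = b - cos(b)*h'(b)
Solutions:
 h(b) = C1 + Integral(b/cos(b), b)


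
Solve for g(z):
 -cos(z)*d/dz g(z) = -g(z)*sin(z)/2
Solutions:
 g(z) = C1/sqrt(cos(z))


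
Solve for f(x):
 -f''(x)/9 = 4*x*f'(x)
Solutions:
 f(x) = C1 + C2*erf(3*sqrt(2)*x)


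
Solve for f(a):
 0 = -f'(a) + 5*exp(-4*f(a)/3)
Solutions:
 f(a) = 3*log(-I*(C1 + 20*a/3)^(1/4))
 f(a) = 3*log(I*(C1 + 20*a/3)^(1/4))
 f(a) = 3*log(-(C1 + 20*a/3)^(1/4))
 f(a) = 3*log(C1 + 20*a/3)/4


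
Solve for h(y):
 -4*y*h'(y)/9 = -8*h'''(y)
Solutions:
 h(y) = C1 + Integral(C2*airyai(12^(1/3)*y/6) + C3*airybi(12^(1/3)*y/6), y)


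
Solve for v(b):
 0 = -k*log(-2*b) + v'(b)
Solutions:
 v(b) = C1 + b*k*log(-b) + b*k*(-1 + log(2))


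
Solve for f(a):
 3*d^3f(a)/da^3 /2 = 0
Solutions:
 f(a) = C1 + C2*a + C3*a^2


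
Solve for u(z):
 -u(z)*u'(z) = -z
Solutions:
 u(z) = -sqrt(C1 + z^2)
 u(z) = sqrt(C1 + z^2)


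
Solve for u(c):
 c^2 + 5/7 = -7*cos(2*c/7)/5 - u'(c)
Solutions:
 u(c) = C1 - c^3/3 - 5*c/7 - 49*sin(c/7)*cos(c/7)/5


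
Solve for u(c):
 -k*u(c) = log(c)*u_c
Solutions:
 u(c) = C1*exp(-k*li(c))


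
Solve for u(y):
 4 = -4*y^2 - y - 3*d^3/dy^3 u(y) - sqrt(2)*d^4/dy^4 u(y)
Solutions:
 u(y) = C1 + C2*y + C3*y^2 + C4*exp(-3*sqrt(2)*y/2) - y^5/45 + y^4*(-3 + 8*sqrt(2))/216 + y^3*(-52 + 3*sqrt(2))/162


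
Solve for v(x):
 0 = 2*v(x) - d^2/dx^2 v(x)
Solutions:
 v(x) = C1*exp(-sqrt(2)*x) + C2*exp(sqrt(2)*x)


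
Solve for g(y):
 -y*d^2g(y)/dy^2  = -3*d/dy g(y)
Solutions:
 g(y) = C1 + C2*y^4


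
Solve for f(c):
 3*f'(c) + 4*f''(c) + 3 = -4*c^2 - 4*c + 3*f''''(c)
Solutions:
 f(c) = C1 + C2*exp(-2^(1/3)*c*(8/(sqrt(473) + 27)^(1/3) + 2^(1/3)*(sqrt(473) + 27)^(1/3))/12)*sin(2^(1/3)*sqrt(3)*c*(-2^(1/3)*(sqrt(473) + 27)^(1/3) + 8/(sqrt(473) + 27)^(1/3))/12) + C3*exp(-2^(1/3)*c*(8/(sqrt(473) + 27)^(1/3) + 2^(1/3)*(sqrt(473) + 27)^(1/3))/12)*cos(2^(1/3)*sqrt(3)*c*(-2^(1/3)*(sqrt(473) + 27)^(1/3) + 8/(sqrt(473) + 27)^(1/3))/12) + C4*exp(2^(1/3)*c*(8/(sqrt(473) + 27)^(1/3) + 2^(1/3)*(sqrt(473) + 27)^(1/3))/6) - 4*c^3/9 + 10*c^2/9 - 107*c/27


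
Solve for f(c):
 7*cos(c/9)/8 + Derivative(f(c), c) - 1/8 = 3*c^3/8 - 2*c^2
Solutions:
 f(c) = C1 + 3*c^4/32 - 2*c^3/3 + c/8 - 63*sin(c/9)/8


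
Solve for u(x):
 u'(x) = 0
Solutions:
 u(x) = C1


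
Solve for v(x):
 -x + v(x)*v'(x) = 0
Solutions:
 v(x) = -sqrt(C1 + x^2)
 v(x) = sqrt(C1 + x^2)


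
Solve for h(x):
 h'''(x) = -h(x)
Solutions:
 h(x) = C3*exp(-x) + (C1*sin(sqrt(3)*x/2) + C2*cos(sqrt(3)*x/2))*exp(x/2)


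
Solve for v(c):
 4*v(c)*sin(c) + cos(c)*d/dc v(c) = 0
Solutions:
 v(c) = C1*cos(c)^4


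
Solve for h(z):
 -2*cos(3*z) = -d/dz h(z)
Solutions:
 h(z) = C1 + 2*sin(3*z)/3


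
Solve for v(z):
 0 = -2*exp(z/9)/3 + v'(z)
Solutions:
 v(z) = C1 + 6*exp(z/9)


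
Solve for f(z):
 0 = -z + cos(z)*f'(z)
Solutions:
 f(z) = C1 + Integral(z/cos(z), z)


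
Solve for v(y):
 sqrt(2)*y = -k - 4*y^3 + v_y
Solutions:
 v(y) = C1 + k*y + y^4 + sqrt(2)*y^2/2


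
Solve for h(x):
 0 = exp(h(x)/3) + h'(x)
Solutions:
 h(x) = 3*log(1/(C1 + x)) + 3*log(3)


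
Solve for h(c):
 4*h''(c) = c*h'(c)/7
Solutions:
 h(c) = C1 + C2*erfi(sqrt(14)*c/28)


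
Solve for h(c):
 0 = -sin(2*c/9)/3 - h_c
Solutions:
 h(c) = C1 + 3*cos(2*c/9)/2


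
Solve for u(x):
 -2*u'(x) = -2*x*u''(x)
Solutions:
 u(x) = C1 + C2*x^2


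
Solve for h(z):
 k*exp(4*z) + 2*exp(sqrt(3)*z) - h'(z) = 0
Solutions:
 h(z) = C1 + k*exp(4*z)/4 + 2*sqrt(3)*exp(sqrt(3)*z)/3


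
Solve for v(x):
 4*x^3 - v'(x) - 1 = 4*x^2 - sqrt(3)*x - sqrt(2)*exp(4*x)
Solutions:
 v(x) = C1 + x^4 - 4*x^3/3 + sqrt(3)*x^2/2 - x + sqrt(2)*exp(4*x)/4


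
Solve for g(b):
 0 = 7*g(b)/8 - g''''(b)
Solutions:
 g(b) = C1*exp(-14^(1/4)*b/2) + C2*exp(14^(1/4)*b/2) + C3*sin(14^(1/4)*b/2) + C4*cos(14^(1/4)*b/2)


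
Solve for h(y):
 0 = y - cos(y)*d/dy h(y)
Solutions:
 h(y) = C1 + Integral(y/cos(y), y)


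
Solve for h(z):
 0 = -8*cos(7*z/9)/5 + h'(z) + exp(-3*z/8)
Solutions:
 h(z) = C1 + 72*sin(7*z/9)/35 + 8*exp(-3*z/8)/3


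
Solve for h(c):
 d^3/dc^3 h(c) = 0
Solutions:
 h(c) = C1 + C2*c + C3*c^2


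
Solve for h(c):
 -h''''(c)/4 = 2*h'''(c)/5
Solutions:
 h(c) = C1 + C2*c + C3*c^2 + C4*exp(-8*c/5)


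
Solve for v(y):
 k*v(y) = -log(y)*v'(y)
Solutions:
 v(y) = C1*exp(-k*li(y))


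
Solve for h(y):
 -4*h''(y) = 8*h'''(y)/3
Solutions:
 h(y) = C1 + C2*y + C3*exp(-3*y/2)


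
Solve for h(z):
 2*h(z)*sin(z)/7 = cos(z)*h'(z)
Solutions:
 h(z) = C1/cos(z)^(2/7)


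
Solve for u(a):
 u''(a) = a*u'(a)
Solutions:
 u(a) = C1 + C2*erfi(sqrt(2)*a/2)


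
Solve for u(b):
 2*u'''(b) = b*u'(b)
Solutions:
 u(b) = C1 + Integral(C2*airyai(2^(2/3)*b/2) + C3*airybi(2^(2/3)*b/2), b)


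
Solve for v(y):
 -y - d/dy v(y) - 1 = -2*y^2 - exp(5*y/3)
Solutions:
 v(y) = C1 + 2*y^3/3 - y^2/2 - y + 3*exp(5*y/3)/5


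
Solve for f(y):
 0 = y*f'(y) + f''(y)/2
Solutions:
 f(y) = C1 + C2*erf(y)


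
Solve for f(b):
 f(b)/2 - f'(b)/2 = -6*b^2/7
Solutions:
 f(b) = C1*exp(b) - 12*b^2/7 - 24*b/7 - 24/7


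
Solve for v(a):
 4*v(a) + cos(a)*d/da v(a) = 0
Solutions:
 v(a) = C1*(sin(a)^2 - 2*sin(a) + 1)/(sin(a)^2 + 2*sin(a) + 1)


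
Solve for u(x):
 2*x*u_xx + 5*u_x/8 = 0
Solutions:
 u(x) = C1 + C2*x^(11/16)


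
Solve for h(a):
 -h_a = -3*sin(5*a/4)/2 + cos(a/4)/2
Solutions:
 h(a) = C1 - 2*sin(a/4) - 6*cos(5*a/4)/5


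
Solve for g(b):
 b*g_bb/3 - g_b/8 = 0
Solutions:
 g(b) = C1 + C2*b^(11/8)


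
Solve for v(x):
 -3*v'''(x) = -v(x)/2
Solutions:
 v(x) = C3*exp(6^(2/3)*x/6) + (C1*sin(2^(2/3)*3^(1/6)*x/4) + C2*cos(2^(2/3)*3^(1/6)*x/4))*exp(-6^(2/3)*x/12)


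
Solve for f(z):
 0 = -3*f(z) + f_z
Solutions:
 f(z) = C1*exp(3*z)


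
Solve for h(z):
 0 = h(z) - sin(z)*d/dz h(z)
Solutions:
 h(z) = C1*sqrt(cos(z) - 1)/sqrt(cos(z) + 1)


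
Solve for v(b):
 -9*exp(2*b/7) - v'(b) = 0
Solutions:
 v(b) = C1 - 63*exp(2*b/7)/2


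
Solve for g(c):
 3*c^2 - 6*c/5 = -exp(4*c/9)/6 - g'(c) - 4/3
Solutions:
 g(c) = C1 - c^3 + 3*c^2/5 - 4*c/3 - 3*exp(4*c/9)/8


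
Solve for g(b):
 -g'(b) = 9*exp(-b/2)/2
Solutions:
 g(b) = C1 + 9*exp(-b/2)


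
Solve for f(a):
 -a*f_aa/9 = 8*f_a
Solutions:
 f(a) = C1 + C2/a^71


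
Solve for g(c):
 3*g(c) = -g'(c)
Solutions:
 g(c) = C1*exp(-3*c)


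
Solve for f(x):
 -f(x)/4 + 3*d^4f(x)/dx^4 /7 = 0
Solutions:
 f(x) = C1*exp(-sqrt(2)*3^(3/4)*7^(1/4)*x/6) + C2*exp(sqrt(2)*3^(3/4)*7^(1/4)*x/6) + C3*sin(sqrt(2)*3^(3/4)*7^(1/4)*x/6) + C4*cos(sqrt(2)*3^(3/4)*7^(1/4)*x/6)


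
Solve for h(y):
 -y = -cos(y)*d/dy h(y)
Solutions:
 h(y) = C1 + Integral(y/cos(y), y)


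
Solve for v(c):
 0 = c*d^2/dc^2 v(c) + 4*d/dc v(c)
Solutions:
 v(c) = C1 + C2/c^3


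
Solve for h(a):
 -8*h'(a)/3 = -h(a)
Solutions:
 h(a) = C1*exp(3*a/8)
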